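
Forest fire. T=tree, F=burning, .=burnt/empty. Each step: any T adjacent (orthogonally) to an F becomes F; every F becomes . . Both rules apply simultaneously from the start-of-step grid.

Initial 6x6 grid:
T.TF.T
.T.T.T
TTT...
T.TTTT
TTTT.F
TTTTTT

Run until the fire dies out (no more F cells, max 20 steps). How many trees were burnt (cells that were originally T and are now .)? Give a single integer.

Answer: 21

Derivation:
Step 1: +4 fires, +2 burnt (F count now 4)
Step 2: +2 fires, +4 burnt (F count now 2)
Step 3: +2 fires, +2 burnt (F count now 2)
Step 4: +3 fires, +2 burnt (F count now 3)
Step 5: +3 fires, +3 burnt (F count now 3)
Step 6: +3 fires, +3 burnt (F count now 3)
Step 7: +3 fires, +3 burnt (F count now 3)
Step 8: +1 fires, +3 burnt (F count now 1)
Step 9: +0 fires, +1 burnt (F count now 0)
Fire out after step 9
Initially T: 24, now '.': 33
Total burnt (originally-T cells now '.'): 21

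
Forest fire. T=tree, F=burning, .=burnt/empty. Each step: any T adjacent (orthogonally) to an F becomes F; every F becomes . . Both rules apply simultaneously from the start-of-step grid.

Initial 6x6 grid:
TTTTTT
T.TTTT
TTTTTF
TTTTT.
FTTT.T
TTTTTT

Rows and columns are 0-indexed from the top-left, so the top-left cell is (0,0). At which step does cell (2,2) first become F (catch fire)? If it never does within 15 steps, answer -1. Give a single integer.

Step 1: cell (2,2)='T' (+5 fires, +2 burnt)
Step 2: cell (2,2)='T' (+8 fires, +5 burnt)
Step 3: cell (2,2)='F' (+9 fires, +8 burnt)
  -> target ignites at step 3
Step 4: cell (2,2)='.' (+4 fires, +9 burnt)
Step 5: cell (2,2)='.' (+3 fires, +4 burnt)
Step 6: cell (2,2)='.' (+1 fires, +3 burnt)
Step 7: cell (2,2)='.' (+1 fires, +1 burnt)
Step 8: cell (2,2)='.' (+0 fires, +1 burnt)
  fire out at step 8

3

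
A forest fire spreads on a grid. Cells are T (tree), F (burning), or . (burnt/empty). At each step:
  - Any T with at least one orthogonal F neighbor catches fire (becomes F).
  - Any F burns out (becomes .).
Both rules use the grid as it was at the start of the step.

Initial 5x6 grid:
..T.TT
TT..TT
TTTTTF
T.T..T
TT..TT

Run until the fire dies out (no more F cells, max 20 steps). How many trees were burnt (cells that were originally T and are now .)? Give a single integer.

Step 1: +3 fires, +1 burnt (F count now 3)
Step 2: +4 fires, +3 burnt (F count now 4)
Step 3: +3 fires, +4 burnt (F count now 3)
Step 4: +2 fires, +3 burnt (F count now 2)
Step 5: +2 fires, +2 burnt (F count now 2)
Step 6: +2 fires, +2 burnt (F count now 2)
Step 7: +1 fires, +2 burnt (F count now 1)
Step 8: +1 fires, +1 burnt (F count now 1)
Step 9: +0 fires, +1 burnt (F count now 0)
Fire out after step 9
Initially T: 19, now '.': 29
Total burnt (originally-T cells now '.'): 18

Answer: 18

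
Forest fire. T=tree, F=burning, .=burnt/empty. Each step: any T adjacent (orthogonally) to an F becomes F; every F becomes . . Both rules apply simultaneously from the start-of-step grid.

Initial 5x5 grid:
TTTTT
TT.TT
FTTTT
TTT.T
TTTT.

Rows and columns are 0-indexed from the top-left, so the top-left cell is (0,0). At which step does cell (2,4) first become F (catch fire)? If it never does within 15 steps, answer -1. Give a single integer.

Step 1: cell (2,4)='T' (+3 fires, +1 burnt)
Step 2: cell (2,4)='T' (+5 fires, +3 burnt)
Step 3: cell (2,4)='T' (+4 fires, +5 burnt)
Step 4: cell (2,4)='F' (+4 fires, +4 burnt)
  -> target ignites at step 4
Step 5: cell (2,4)='.' (+4 fires, +4 burnt)
Step 6: cell (2,4)='.' (+1 fires, +4 burnt)
Step 7: cell (2,4)='.' (+0 fires, +1 burnt)
  fire out at step 7

4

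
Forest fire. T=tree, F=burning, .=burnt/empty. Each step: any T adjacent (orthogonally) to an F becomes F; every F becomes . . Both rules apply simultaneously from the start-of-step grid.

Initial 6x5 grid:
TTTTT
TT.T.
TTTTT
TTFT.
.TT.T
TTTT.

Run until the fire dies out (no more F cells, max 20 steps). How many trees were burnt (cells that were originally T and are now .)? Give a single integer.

Answer: 22

Derivation:
Step 1: +4 fires, +1 burnt (F count now 4)
Step 2: +5 fires, +4 burnt (F count now 5)
Step 3: +6 fires, +5 burnt (F count now 6)
Step 4: +4 fires, +6 burnt (F count now 4)
Step 5: +3 fires, +4 burnt (F count now 3)
Step 6: +0 fires, +3 burnt (F count now 0)
Fire out after step 6
Initially T: 23, now '.': 29
Total burnt (originally-T cells now '.'): 22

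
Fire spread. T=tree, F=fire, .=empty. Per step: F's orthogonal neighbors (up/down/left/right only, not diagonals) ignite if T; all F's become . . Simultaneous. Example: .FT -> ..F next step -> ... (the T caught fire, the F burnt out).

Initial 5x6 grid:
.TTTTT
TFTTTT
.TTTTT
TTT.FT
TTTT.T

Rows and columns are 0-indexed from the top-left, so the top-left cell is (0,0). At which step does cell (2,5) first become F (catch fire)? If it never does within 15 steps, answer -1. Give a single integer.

Step 1: cell (2,5)='T' (+6 fires, +2 burnt)
Step 2: cell (2,5)='F' (+8 fires, +6 burnt)
  -> target ignites at step 2
Step 3: cell (2,5)='.' (+6 fires, +8 burnt)
Step 4: cell (2,5)='.' (+3 fires, +6 burnt)
Step 5: cell (2,5)='.' (+1 fires, +3 burnt)
Step 6: cell (2,5)='.' (+0 fires, +1 burnt)
  fire out at step 6

2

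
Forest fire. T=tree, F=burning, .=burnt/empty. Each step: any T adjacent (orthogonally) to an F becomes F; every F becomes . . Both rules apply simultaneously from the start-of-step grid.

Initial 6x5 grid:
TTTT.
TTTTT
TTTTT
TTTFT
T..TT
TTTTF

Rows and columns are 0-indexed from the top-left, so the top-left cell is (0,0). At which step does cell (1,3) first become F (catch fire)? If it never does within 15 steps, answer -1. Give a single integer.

Step 1: cell (1,3)='T' (+6 fires, +2 burnt)
Step 2: cell (1,3)='F' (+5 fires, +6 burnt)
  -> target ignites at step 2
Step 3: cell (1,3)='.' (+6 fires, +5 burnt)
Step 4: cell (1,3)='.' (+5 fires, +6 burnt)
Step 5: cell (1,3)='.' (+2 fires, +5 burnt)
Step 6: cell (1,3)='.' (+1 fires, +2 burnt)
Step 7: cell (1,3)='.' (+0 fires, +1 burnt)
  fire out at step 7

2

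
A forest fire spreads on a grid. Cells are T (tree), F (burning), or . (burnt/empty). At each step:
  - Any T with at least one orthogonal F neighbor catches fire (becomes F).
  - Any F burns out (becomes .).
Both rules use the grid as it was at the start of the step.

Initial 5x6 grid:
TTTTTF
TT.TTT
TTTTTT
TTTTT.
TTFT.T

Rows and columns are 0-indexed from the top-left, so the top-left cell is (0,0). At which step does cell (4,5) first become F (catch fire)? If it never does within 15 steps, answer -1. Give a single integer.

Step 1: cell (4,5)='T' (+5 fires, +2 burnt)
Step 2: cell (4,5)='T' (+7 fires, +5 burnt)
Step 3: cell (4,5)='T' (+7 fires, +7 burnt)
Step 4: cell (4,5)='T' (+3 fires, +7 burnt)
Step 5: cell (4,5)='T' (+2 fires, +3 burnt)
Step 6: cell (4,5)='T' (+0 fires, +2 burnt)
  fire out at step 6
Target never catches fire within 15 steps

-1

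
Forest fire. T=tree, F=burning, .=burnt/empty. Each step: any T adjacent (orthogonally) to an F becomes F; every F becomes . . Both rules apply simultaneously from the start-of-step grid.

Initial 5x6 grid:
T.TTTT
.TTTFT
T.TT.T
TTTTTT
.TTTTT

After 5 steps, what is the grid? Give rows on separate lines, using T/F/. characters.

Step 1: 3 trees catch fire, 1 burn out
  T.TTFT
  .TTF.F
  T.TT.T
  TTTTTT
  .TTTTT
Step 2: 5 trees catch fire, 3 burn out
  T.TF.F
  .TF...
  T.TF.F
  TTTTTT
  .TTTTT
Step 3: 5 trees catch fire, 5 burn out
  T.F...
  .F....
  T.F...
  TTTFTF
  .TTTTT
Step 4: 4 trees catch fire, 5 burn out
  T.....
  ......
  T.....
  TTF.F.
  .TTFTF
Step 5: 3 trees catch fire, 4 burn out
  T.....
  ......
  T.....
  TF....
  .TF.F.

T.....
......
T.....
TF....
.TF.F.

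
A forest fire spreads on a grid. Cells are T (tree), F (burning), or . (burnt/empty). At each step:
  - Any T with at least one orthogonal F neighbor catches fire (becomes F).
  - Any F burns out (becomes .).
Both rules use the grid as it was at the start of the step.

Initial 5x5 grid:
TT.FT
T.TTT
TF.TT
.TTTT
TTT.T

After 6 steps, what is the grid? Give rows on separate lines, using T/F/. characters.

Step 1: 4 trees catch fire, 2 burn out
  TT..F
  T.TFT
  F..TT
  .FTTT
  TTT.T
Step 2: 6 trees catch fire, 4 burn out
  TT...
  F.F.F
  ...FT
  ..FTT
  TFT.T
Step 3: 5 trees catch fire, 6 burn out
  FT...
  .....
  ....F
  ...FT
  F.F.T
Step 4: 2 trees catch fire, 5 burn out
  .F...
  .....
  .....
  ....F
  ....T
Step 5: 1 trees catch fire, 2 burn out
  .....
  .....
  .....
  .....
  ....F
Step 6: 0 trees catch fire, 1 burn out
  .....
  .....
  .....
  .....
  .....

.....
.....
.....
.....
.....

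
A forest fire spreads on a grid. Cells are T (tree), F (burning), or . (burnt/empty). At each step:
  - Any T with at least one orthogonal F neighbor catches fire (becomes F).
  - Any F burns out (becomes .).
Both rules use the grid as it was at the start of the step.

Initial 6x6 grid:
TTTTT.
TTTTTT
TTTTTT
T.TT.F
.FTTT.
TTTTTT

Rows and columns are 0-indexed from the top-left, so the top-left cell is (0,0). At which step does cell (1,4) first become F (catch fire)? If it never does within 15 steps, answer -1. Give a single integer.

Step 1: cell (1,4)='T' (+3 fires, +2 burnt)
Step 2: cell (1,4)='T' (+6 fires, +3 burnt)
Step 3: cell (1,4)='F' (+6 fires, +6 burnt)
  -> target ignites at step 3
Step 4: cell (1,4)='.' (+5 fires, +6 burnt)
Step 5: cell (1,4)='.' (+5 fires, +5 burnt)
Step 6: cell (1,4)='.' (+3 fires, +5 burnt)
Step 7: cell (1,4)='.' (+1 fires, +3 burnt)
Step 8: cell (1,4)='.' (+0 fires, +1 burnt)
  fire out at step 8

3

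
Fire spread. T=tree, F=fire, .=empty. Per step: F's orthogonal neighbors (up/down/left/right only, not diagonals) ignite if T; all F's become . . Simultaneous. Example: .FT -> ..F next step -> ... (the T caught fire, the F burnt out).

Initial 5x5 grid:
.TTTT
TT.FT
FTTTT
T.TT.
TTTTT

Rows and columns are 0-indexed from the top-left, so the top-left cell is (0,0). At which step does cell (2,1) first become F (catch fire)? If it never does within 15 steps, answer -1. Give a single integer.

Step 1: cell (2,1)='F' (+6 fires, +2 burnt)
  -> target ignites at step 1
Step 2: cell (2,1)='.' (+7 fires, +6 burnt)
Step 3: cell (2,1)='.' (+4 fires, +7 burnt)
Step 4: cell (2,1)='.' (+2 fires, +4 burnt)
Step 5: cell (2,1)='.' (+0 fires, +2 burnt)
  fire out at step 5

1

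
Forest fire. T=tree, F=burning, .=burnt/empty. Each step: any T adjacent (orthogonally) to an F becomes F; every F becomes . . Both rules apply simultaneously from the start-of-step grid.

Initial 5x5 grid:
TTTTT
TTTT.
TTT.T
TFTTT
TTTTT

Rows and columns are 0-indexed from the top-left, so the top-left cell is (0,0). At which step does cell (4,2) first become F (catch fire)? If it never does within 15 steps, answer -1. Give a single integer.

Step 1: cell (4,2)='T' (+4 fires, +1 burnt)
Step 2: cell (4,2)='F' (+6 fires, +4 burnt)
  -> target ignites at step 2
Step 3: cell (4,2)='.' (+5 fires, +6 burnt)
Step 4: cell (4,2)='.' (+5 fires, +5 burnt)
Step 5: cell (4,2)='.' (+1 fires, +5 burnt)
Step 6: cell (4,2)='.' (+1 fires, +1 burnt)
Step 7: cell (4,2)='.' (+0 fires, +1 burnt)
  fire out at step 7

2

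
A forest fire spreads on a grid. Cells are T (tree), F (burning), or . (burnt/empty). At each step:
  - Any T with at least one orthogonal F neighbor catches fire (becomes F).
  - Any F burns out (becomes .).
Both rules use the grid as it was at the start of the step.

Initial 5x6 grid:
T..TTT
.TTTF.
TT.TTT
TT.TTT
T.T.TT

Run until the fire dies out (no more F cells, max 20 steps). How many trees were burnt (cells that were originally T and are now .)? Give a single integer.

Answer: 19

Derivation:
Step 1: +3 fires, +1 burnt (F count now 3)
Step 2: +6 fires, +3 burnt (F count now 6)
Step 3: +4 fires, +6 burnt (F count now 4)
Step 4: +2 fires, +4 burnt (F count now 2)
Step 5: +2 fires, +2 burnt (F count now 2)
Step 6: +1 fires, +2 burnt (F count now 1)
Step 7: +1 fires, +1 burnt (F count now 1)
Step 8: +0 fires, +1 burnt (F count now 0)
Fire out after step 8
Initially T: 21, now '.': 28
Total burnt (originally-T cells now '.'): 19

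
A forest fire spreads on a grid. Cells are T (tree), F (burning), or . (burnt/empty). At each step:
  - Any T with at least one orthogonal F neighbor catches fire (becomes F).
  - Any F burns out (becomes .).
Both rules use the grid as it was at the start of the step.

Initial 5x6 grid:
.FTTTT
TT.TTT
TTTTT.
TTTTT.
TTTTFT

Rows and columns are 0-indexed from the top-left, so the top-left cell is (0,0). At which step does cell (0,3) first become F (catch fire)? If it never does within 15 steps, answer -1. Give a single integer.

Step 1: cell (0,3)='T' (+5 fires, +2 burnt)
Step 2: cell (0,3)='F' (+6 fires, +5 burnt)
  -> target ignites at step 2
Step 3: cell (0,3)='.' (+9 fires, +6 burnt)
Step 4: cell (0,3)='.' (+4 fires, +9 burnt)
Step 5: cell (0,3)='.' (+0 fires, +4 burnt)
  fire out at step 5

2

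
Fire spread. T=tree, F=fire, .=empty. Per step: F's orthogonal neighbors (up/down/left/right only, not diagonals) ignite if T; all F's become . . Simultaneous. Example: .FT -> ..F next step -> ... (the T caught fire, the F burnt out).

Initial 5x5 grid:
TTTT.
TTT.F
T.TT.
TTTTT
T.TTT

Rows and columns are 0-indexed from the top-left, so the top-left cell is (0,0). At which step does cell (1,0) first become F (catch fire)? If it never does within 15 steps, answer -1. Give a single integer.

Step 1: cell (1,0)='T' (+0 fires, +1 burnt)
  fire out at step 1
Target never catches fire within 15 steps

-1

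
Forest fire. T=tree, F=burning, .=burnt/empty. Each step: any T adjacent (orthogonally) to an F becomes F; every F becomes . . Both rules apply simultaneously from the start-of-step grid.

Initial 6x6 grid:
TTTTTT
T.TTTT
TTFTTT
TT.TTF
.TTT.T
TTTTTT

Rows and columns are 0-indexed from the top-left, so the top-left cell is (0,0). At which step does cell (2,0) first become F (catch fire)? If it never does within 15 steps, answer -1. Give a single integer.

Step 1: cell (2,0)='T' (+6 fires, +2 burnt)
Step 2: cell (2,0)='F' (+8 fires, +6 burnt)
  -> target ignites at step 2
Step 3: cell (2,0)='.' (+9 fires, +8 burnt)
Step 4: cell (2,0)='.' (+5 fires, +9 burnt)
Step 5: cell (2,0)='.' (+2 fires, +5 burnt)
Step 6: cell (2,0)='.' (+0 fires, +2 burnt)
  fire out at step 6

2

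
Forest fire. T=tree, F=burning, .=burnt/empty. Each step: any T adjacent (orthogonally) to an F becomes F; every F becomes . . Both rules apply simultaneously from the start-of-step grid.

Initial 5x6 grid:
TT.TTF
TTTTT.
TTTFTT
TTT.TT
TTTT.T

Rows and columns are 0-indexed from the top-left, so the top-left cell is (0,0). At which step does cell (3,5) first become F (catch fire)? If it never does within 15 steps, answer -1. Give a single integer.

Step 1: cell (3,5)='T' (+4 fires, +2 burnt)
Step 2: cell (3,5)='T' (+7 fires, +4 burnt)
Step 3: cell (3,5)='F' (+5 fires, +7 burnt)
  -> target ignites at step 3
Step 4: cell (3,5)='.' (+6 fires, +5 burnt)
Step 5: cell (3,5)='.' (+2 fires, +6 burnt)
Step 6: cell (3,5)='.' (+0 fires, +2 burnt)
  fire out at step 6

3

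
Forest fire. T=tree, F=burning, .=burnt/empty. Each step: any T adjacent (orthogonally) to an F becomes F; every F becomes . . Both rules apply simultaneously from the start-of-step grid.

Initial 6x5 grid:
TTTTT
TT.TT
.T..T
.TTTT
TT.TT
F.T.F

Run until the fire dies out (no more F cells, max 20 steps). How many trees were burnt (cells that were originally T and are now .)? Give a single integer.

Step 1: +2 fires, +2 burnt (F count now 2)
Step 2: +3 fires, +2 burnt (F count now 3)
Step 3: +3 fires, +3 burnt (F count now 3)
Step 4: +3 fires, +3 burnt (F count now 3)
Step 5: +3 fires, +3 burnt (F count now 3)
Step 6: +3 fires, +3 burnt (F count now 3)
Step 7: +2 fires, +3 burnt (F count now 2)
Step 8: +0 fires, +2 burnt (F count now 0)
Fire out after step 8
Initially T: 20, now '.': 29
Total burnt (originally-T cells now '.'): 19

Answer: 19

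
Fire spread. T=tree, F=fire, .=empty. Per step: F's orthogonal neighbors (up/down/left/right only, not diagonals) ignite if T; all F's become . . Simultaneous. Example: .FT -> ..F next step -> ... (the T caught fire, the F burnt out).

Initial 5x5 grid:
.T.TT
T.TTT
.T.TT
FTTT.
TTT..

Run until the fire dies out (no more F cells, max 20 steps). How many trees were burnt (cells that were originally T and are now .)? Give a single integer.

Answer: 14

Derivation:
Step 1: +2 fires, +1 burnt (F count now 2)
Step 2: +3 fires, +2 burnt (F count now 3)
Step 3: +2 fires, +3 burnt (F count now 2)
Step 4: +1 fires, +2 burnt (F count now 1)
Step 5: +2 fires, +1 burnt (F count now 2)
Step 6: +3 fires, +2 burnt (F count now 3)
Step 7: +1 fires, +3 burnt (F count now 1)
Step 8: +0 fires, +1 burnt (F count now 0)
Fire out after step 8
Initially T: 16, now '.': 23
Total burnt (originally-T cells now '.'): 14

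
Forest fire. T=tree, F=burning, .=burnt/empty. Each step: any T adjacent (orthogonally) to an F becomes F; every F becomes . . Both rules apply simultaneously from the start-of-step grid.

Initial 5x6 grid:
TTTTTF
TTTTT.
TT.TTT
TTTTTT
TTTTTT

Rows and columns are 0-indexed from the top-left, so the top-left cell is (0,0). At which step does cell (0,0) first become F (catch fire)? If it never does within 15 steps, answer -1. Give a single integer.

Step 1: cell (0,0)='T' (+1 fires, +1 burnt)
Step 2: cell (0,0)='T' (+2 fires, +1 burnt)
Step 3: cell (0,0)='T' (+3 fires, +2 burnt)
Step 4: cell (0,0)='T' (+5 fires, +3 burnt)
Step 5: cell (0,0)='F' (+5 fires, +5 burnt)
  -> target ignites at step 5
Step 6: cell (0,0)='.' (+5 fires, +5 burnt)
Step 7: cell (0,0)='.' (+3 fires, +5 burnt)
Step 8: cell (0,0)='.' (+2 fires, +3 burnt)
Step 9: cell (0,0)='.' (+1 fires, +2 burnt)
Step 10: cell (0,0)='.' (+0 fires, +1 burnt)
  fire out at step 10

5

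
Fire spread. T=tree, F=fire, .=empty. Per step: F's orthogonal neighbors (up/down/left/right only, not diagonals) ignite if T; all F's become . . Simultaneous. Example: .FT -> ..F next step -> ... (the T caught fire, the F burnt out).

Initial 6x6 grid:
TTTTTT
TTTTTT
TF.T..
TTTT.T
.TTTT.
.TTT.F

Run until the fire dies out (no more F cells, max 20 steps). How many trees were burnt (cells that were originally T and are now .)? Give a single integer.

Step 1: +3 fires, +2 burnt (F count now 3)
Step 2: +6 fires, +3 burnt (F count now 6)
Step 3: +6 fires, +6 burnt (F count now 6)
Step 4: +5 fires, +6 burnt (F count now 5)
Step 5: +4 fires, +5 burnt (F count now 4)
Step 6: +1 fires, +4 burnt (F count now 1)
Step 7: +0 fires, +1 burnt (F count now 0)
Fire out after step 7
Initially T: 26, now '.': 35
Total burnt (originally-T cells now '.'): 25

Answer: 25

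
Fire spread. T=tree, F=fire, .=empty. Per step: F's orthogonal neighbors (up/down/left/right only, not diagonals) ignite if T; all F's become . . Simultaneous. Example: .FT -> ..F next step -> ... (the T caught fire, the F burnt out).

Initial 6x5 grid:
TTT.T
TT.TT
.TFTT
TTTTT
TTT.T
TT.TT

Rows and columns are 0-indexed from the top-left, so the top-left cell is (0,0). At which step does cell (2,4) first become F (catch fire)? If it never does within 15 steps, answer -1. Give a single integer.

Step 1: cell (2,4)='T' (+3 fires, +1 burnt)
Step 2: cell (2,4)='F' (+6 fires, +3 burnt)
  -> target ignites at step 2
Step 3: cell (2,4)='.' (+6 fires, +6 burnt)
Step 4: cell (2,4)='.' (+6 fires, +6 burnt)
Step 5: cell (2,4)='.' (+2 fires, +6 burnt)
Step 6: cell (2,4)='.' (+1 fires, +2 burnt)
Step 7: cell (2,4)='.' (+0 fires, +1 burnt)
  fire out at step 7

2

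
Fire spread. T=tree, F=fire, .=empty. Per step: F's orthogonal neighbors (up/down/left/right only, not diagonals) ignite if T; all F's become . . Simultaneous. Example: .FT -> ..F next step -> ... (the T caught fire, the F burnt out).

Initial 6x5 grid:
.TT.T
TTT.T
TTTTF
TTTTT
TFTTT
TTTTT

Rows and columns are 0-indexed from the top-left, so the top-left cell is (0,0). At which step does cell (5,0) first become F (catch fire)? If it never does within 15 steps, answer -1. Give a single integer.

Step 1: cell (5,0)='T' (+7 fires, +2 burnt)
Step 2: cell (5,0)='F' (+10 fires, +7 burnt)
  -> target ignites at step 2
Step 3: cell (5,0)='.' (+5 fires, +10 burnt)
Step 4: cell (5,0)='.' (+3 fires, +5 burnt)
Step 5: cell (5,0)='.' (+0 fires, +3 burnt)
  fire out at step 5

2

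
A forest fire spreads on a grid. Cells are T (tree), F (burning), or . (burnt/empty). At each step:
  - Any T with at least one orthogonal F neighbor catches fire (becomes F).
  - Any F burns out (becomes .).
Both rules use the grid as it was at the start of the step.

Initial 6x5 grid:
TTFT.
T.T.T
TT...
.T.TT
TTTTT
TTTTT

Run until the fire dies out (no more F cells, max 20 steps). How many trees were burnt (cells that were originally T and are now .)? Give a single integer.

Step 1: +3 fires, +1 burnt (F count now 3)
Step 2: +1 fires, +3 burnt (F count now 1)
Step 3: +1 fires, +1 burnt (F count now 1)
Step 4: +1 fires, +1 burnt (F count now 1)
Step 5: +1 fires, +1 burnt (F count now 1)
Step 6: +1 fires, +1 burnt (F count now 1)
Step 7: +1 fires, +1 burnt (F count now 1)
Step 8: +3 fires, +1 burnt (F count now 3)
Step 9: +3 fires, +3 burnt (F count now 3)
Step 10: +3 fires, +3 burnt (F count now 3)
Step 11: +2 fires, +3 burnt (F count now 2)
Step 12: +0 fires, +2 burnt (F count now 0)
Fire out after step 12
Initially T: 21, now '.': 29
Total burnt (originally-T cells now '.'): 20

Answer: 20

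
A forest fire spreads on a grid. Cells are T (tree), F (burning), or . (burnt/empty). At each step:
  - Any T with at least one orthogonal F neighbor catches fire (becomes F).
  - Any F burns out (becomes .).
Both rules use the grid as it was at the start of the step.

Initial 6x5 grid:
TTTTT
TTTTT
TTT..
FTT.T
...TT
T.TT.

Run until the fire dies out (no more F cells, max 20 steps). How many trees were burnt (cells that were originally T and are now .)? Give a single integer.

Step 1: +2 fires, +1 burnt (F count now 2)
Step 2: +3 fires, +2 burnt (F count now 3)
Step 3: +3 fires, +3 burnt (F count now 3)
Step 4: +2 fires, +3 burnt (F count now 2)
Step 5: +2 fires, +2 burnt (F count now 2)
Step 6: +2 fires, +2 burnt (F count now 2)
Step 7: +1 fires, +2 burnt (F count now 1)
Step 8: +0 fires, +1 burnt (F count now 0)
Fire out after step 8
Initially T: 21, now '.': 24
Total burnt (originally-T cells now '.'): 15

Answer: 15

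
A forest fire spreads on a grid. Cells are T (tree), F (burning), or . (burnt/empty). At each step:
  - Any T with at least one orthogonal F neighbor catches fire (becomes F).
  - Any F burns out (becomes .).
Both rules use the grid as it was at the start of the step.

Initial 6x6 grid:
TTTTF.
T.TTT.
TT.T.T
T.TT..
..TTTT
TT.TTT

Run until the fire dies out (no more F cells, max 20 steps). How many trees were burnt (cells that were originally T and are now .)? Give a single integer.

Step 1: +2 fires, +1 burnt (F count now 2)
Step 2: +2 fires, +2 burnt (F count now 2)
Step 3: +3 fires, +2 burnt (F count now 3)
Step 4: +2 fires, +3 burnt (F count now 2)
Step 5: +3 fires, +2 burnt (F count now 3)
Step 6: +4 fires, +3 burnt (F count now 4)
Step 7: +4 fires, +4 burnt (F count now 4)
Step 8: +1 fires, +4 burnt (F count now 1)
Step 9: +0 fires, +1 burnt (F count now 0)
Fire out after step 9
Initially T: 24, now '.': 33
Total burnt (originally-T cells now '.'): 21

Answer: 21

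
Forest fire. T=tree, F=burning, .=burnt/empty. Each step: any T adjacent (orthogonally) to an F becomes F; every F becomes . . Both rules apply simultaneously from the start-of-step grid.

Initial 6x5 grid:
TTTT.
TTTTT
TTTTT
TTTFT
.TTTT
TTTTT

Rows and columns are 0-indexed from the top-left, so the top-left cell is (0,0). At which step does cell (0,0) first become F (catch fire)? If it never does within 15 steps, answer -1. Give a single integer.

Step 1: cell (0,0)='T' (+4 fires, +1 burnt)
Step 2: cell (0,0)='T' (+7 fires, +4 burnt)
Step 3: cell (0,0)='T' (+8 fires, +7 burnt)
Step 4: cell (0,0)='T' (+4 fires, +8 burnt)
Step 5: cell (0,0)='T' (+3 fires, +4 burnt)
Step 6: cell (0,0)='F' (+1 fires, +3 burnt)
  -> target ignites at step 6
Step 7: cell (0,0)='.' (+0 fires, +1 burnt)
  fire out at step 7

6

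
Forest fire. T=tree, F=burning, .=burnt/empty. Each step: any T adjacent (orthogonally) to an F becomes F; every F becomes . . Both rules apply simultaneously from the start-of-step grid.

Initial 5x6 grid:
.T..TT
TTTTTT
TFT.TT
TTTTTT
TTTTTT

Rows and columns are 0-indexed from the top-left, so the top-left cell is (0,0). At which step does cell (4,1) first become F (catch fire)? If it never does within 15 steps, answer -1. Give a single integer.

Step 1: cell (4,1)='T' (+4 fires, +1 burnt)
Step 2: cell (4,1)='F' (+6 fires, +4 burnt)
  -> target ignites at step 2
Step 3: cell (4,1)='.' (+4 fires, +6 burnt)
Step 4: cell (4,1)='.' (+3 fires, +4 burnt)
Step 5: cell (4,1)='.' (+5 fires, +3 burnt)
Step 6: cell (4,1)='.' (+3 fires, +5 burnt)
Step 7: cell (4,1)='.' (+0 fires, +3 burnt)
  fire out at step 7

2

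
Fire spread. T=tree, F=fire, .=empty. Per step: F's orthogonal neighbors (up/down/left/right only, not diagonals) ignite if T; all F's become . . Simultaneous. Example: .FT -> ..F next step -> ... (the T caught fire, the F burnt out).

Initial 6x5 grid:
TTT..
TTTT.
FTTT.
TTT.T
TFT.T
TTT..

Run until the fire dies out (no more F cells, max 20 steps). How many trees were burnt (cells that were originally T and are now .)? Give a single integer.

Answer: 18

Derivation:
Step 1: +7 fires, +2 burnt (F count now 7)
Step 2: +6 fires, +7 burnt (F count now 6)
Step 3: +3 fires, +6 burnt (F count now 3)
Step 4: +2 fires, +3 burnt (F count now 2)
Step 5: +0 fires, +2 burnt (F count now 0)
Fire out after step 5
Initially T: 20, now '.': 28
Total burnt (originally-T cells now '.'): 18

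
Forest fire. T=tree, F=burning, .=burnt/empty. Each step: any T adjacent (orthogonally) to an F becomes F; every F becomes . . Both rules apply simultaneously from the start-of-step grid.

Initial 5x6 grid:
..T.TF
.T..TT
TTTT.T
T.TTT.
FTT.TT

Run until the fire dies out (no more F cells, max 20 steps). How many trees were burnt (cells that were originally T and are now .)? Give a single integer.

Answer: 17

Derivation:
Step 1: +4 fires, +2 burnt (F count now 4)
Step 2: +4 fires, +4 burnt (F count now 4)
Step 3: +2 fires, +4 burnt (F count now 2)
Step 4: +3 fires, +2 burnt (F count now 3)
Step 5: +2 fires, +3 burnt (F count now 2)
Step 6: +1 fires, +2 burnt (F count now 1)
Step 7: +1 fires, +1 burnt (F count now 1)
Step 8: +0 fires, +1 burnt (F count now 0)
Fire out after step 8
Initially T: 18, now '.': 29
Total burnt (originally-T cells now '.'): 17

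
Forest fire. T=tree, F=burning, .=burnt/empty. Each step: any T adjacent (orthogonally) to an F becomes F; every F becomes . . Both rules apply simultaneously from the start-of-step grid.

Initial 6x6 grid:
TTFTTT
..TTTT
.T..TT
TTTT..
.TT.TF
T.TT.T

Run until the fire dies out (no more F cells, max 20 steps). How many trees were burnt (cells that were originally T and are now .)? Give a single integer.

Answer: 13

Derivation:
Step 1: +5 fires, +2 burnt (F count now 5)
Step 2: +3 fires, +5 burnt (F count now 3)
Step 3: +2 fires, +3 burnt (F count now 2)
Step 4: +2 fires, +2 burnt (F count now 2)
Step 5: +1 fires, +2 burnt (F count now 1)
Step 6: +0 fires, +1 burnt (F count now 0)
Fire out after step 6
Initially T: 23, now '.': 26
Total burnt (originally-T cells now '.'): 13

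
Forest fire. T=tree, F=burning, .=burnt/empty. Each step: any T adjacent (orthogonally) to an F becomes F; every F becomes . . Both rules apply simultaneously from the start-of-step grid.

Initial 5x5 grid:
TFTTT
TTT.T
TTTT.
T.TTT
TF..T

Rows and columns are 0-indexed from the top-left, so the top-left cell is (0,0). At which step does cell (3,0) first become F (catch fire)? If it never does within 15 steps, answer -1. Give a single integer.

Step 1: cell (3,0)='T' (+4 fires, +2 burnt)
Step 2: cell (3,0)='F' (+5 fires, +4 burnt)
  -> target ignites at step 2
Step 3: cell (3,0)='.' (+3 fires, +5 burnt)
Step 4: cell (3,0)='.' (+3 fires, +3 burnt)
Step 5: cell (3,0)='.' (+1 fires, +3 burnt)
Step 6: cell (3,0)='.' (+1 fires, +1 burnt)
Step 7: cell (3,0)='.' (+1 fires, +1 burnt)
Step 8: cell (3,0)='.' (+0 fires, +1 burnt)
  fire out at step 8

2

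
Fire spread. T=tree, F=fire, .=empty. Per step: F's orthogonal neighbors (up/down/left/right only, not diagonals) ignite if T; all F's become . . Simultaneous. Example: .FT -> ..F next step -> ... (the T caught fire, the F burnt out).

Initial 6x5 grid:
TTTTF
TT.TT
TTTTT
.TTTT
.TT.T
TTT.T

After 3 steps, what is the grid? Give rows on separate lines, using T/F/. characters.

Step 1: 2 trees catch fire, 1 burn out
  TTTF.
  TT.TF
  TTTTT
  .TTTT
  .TT.T
  TTT.T
Step 2: 3 trees catch fire, 2 burn out
  TTF..
  TT.F.
  TTTTF
  .TTTT
  .TT.T
  TTT.T
Step 3: 3 trees catch fire, 3 burn out
  TF...
  TT...
  TTTF.
  .TTTF
  .TT.T
  TTT.T

TF...
TT...
TTTF.
.TTTF
.TT.T
TTT.T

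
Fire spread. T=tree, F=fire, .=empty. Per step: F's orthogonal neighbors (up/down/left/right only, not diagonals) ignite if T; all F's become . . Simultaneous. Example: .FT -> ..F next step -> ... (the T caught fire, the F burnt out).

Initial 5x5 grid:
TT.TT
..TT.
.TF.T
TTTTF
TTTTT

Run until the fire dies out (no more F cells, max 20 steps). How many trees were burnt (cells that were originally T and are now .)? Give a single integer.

Step 1: +6 fires, +2 burnt (F count now 6)
Step 2: +4 fires, +6 burnt (F count now 4)
Step 3: +3 fires, +4 burnt (F count now 3)
Step 4: +2 fires, +3 burnt (F count now 2)
Step 5: +0 fires, +2 burnt (F count now 0)
Fire out after step 5
Initially T: 17, now '.': 23
Total burnt (originally-T cells now '.'): 15

Answer: 15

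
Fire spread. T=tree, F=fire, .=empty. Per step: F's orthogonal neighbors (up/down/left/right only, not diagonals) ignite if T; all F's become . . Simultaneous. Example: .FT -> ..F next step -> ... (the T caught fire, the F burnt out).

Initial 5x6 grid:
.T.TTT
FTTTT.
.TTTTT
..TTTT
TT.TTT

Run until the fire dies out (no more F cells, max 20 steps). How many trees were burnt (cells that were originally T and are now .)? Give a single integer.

Step 1: +1 fires, +1 burnt (F count now 1)
Step 2: +3 fires, +1 burnt (F count now 3)
Step 3: +2 fires, +3 burnt (F count now 2)
Step 4: +4 fires, +2 burnt (F count now 4)
Step 5: +3 fires, +4 burnt (F count now 3)
Step 6: +4 fires, +3 burnt (F count now 4)
Step 7: +2 fires, +4 burnt (F count now 2)
Step 8: +1 fires, +2 burnt (F count now 1)
Step 9: +0 fires, +1 burnt (F count now 0)
Fire out after step 9
Initially T: 22, now '.': 28
Total burnt (originally-T cells now '.'): 20

Answer: 20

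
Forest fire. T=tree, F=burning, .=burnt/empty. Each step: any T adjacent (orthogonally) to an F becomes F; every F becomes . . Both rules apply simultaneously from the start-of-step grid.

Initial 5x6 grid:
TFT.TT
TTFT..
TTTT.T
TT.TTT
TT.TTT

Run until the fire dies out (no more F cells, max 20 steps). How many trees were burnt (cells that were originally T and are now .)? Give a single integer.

Step 1: +5 fires, +2 burnt (F count now 5)
Step 2: +3 fires, +5 burnt (F count now 3)
Step 3: +3 fires, +3 burnt (F count now 3)
Step 4: +4 fires, +3 burnt (F count now 4)
Step 5: +3 fires, +4 burnt (F count now 3)
Step 6: +2 fires, +3 burnt (F count now 2)
Step 7: +0 fires, +2 burnt (F count now 0)
Fire out after step 7
Initially T: 22, now '.': 28
Total burnt (originally-T cells now '.'): 20

Answer: 20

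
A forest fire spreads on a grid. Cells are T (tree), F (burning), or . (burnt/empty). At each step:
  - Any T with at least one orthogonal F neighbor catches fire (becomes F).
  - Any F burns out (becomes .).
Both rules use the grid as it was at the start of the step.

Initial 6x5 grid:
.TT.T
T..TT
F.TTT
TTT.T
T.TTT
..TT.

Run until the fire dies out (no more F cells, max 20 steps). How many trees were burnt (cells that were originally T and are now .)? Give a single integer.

Step 1: +2 fires, +1 burnt (F count now 2)
Step 2: +2 fires, +2 burnt (F count now 2)
Step 3: +1 fires, +2 burnt (F count now 1)
Step 4: +2 fires, +1 burnt (F count now 2)
Step 5: +3 fires, +2 burnt (F count now 3)
Step 6: +4 fires, +3 burnt (F count now 4)
Step 7: +2 fires, +4 burnt (F count now 2)
Step 8: +1 fires, +2 burnt (F count now 1)
Step 9: +0 fires, +1 burnt (F count now 0)
Fire out after step 9
Initially T: 19, now '.': 28
Total burnt (originally-T cells now '.'): 17

Answer: 17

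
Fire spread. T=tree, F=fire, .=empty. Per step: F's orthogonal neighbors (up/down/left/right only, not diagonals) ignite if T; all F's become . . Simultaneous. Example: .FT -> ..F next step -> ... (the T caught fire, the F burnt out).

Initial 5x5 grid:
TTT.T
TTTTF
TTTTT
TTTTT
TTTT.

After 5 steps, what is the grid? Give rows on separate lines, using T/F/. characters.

Step 1: 3 trees catch fire, 1 burn out
  TTT.F
  TTTF.
  TTTTF
  TTTTT
  TTTT.
Step 2: 3 trees catch fire, 3 burn out
  TTT..
  TTF..
  TTTF.
  TTTTF
  TTTT.
Step 3: 4 trees catch fire, 3 burn out
  TTF..
  TF...
  TTF..
  TTTF.
  TTTT.
Step 4: 5 trees catch fire, 4 burn out
  TF...
  F....
  TF...
  TTF..
  TTTF.
Step 5: 4 trees catch fire, 5 burn out
  F....
  .....
  F....
  TF...
  TTF..

F....
.....
F....
TF...
TTF..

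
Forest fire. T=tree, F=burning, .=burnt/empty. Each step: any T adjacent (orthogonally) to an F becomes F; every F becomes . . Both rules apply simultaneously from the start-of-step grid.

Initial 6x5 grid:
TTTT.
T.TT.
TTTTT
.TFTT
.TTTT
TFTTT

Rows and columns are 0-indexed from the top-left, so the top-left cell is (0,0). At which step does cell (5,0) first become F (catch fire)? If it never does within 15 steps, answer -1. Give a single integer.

Step 1: cell (5,0)='F' (+7 fires, +2 burnt)
  -> target ignites at step 1
Step 2: cell (5,0)='.' (+6 fires, +7 burnt)
Step 3: cell (5,0)='.' (+6 fires, +6 burnt)
Step 4: cell (5,0)='.' (+3 fires, +6 burnt)
Step 5: cell (5,0)='.' (+1 fires, +3 burnt)
Step 6: cell (5,0)='.' (+0 fires, +1 burnt)
  fire out at step 6

1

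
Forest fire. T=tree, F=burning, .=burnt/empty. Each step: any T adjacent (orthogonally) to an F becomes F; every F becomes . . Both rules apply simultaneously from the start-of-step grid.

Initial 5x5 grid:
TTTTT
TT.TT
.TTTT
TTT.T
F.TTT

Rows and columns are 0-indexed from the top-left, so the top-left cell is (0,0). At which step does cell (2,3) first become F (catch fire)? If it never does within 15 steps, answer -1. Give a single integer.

Step 1: cell (2,3)='T' (+1 fires, +1 burnt)
Step 2: cell (2,3)='T' (+1 fires, +1 burnt)
Step 3: cell (2,3)='T' (+2 fires, +1 burnt)
Step 4: cell (2,3)='T' (+3 fires, +2 burnt)
Step 5: cell (2,3)='F' (+4 fires, +3 burnt)
  -> target ignites at step 5
Step 6: cell (2,3)='.' (+5 fires, +4 burnt)
Step 7: cell (2,3)='.' (+3 fires, +5 burnt)
Step 8: cell (2,3)='.' (+1 fires, +3 burnt)
Step 9: cell (2,3)='.' (+0 fires, +1 burnt)
  fire out at step 9

5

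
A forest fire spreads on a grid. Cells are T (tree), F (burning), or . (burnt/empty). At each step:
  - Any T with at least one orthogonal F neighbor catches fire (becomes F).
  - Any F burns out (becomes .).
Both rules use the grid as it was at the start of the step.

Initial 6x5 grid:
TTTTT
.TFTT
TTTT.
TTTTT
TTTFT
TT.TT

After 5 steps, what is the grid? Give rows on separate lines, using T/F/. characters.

Step 1: 8 trees catch fire, 2 burn out
  TTFTT
  .F.FT
  TTFT.
  TTTFT
  TTF.F
  TT.FT
Step 2: 9 trees catch fire, 8 burn out
  TF.FT
  ....F
  TF.F.
  TTF.F
  TF...
  TT..F
Step 3: 6 trees catch fire, 9 burn out
  F...F
  .....
  F....
  TF...
  F....
  TF...
Step 4: 2 trees catch fire, 6 burn out
  .....
  .....
  .....
  F....
  .....
  F....
Step 5: 0 trees catch fire, 2 burn out
  .....
  .....
  .....
  .....
  .....
  .....

.....
.....
.....
.....
.....
.....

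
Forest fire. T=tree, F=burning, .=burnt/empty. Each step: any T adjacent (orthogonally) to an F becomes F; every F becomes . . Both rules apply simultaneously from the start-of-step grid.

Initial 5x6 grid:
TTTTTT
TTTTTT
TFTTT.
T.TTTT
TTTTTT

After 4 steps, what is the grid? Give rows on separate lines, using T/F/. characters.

Step 1: 3 trees catch fire, 1 burn out
  TTTTTT
  TFTTTT
  F.FTT.
  T.TTTT
  TTTTTT
Step 2: 6 trees catch fire, 3 burn out
  TFTTTT
  F.FTTT
  ...FT.
  F.FTTT
  TTTTTT
Step 3: 7 trees catch fire, 6 burn out
  F.FTTT
  ...FTT
  ....F.
  ...FTT
  FTFTTT
Step 4: 5 trees catch fire, 7 burn out
  ...FTT
  ....FT
  ......
  ....FT
  .F.FTT

...FTT
....FT
......
....FT
.F.FTT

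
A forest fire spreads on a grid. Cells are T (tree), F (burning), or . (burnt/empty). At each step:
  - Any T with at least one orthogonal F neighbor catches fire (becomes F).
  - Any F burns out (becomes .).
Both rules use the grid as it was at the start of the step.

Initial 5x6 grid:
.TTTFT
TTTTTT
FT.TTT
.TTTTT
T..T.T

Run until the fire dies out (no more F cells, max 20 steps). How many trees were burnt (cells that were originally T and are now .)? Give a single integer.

Answer: 21

Derivation:
Step 1: +5 fires, +2 burnt (F count now 5)
Step 2: +6 fires, +5 burnt (F count now 6)
Step 3: +6 fires, +6 burnt (F count now 6)
Step 4: +2 fires, +6 burnt (F count now 2)
Step 5: +2 fires, +2 burnt (F count now 2)
Step 6: +0 fires, +2 burnt (F count now 0)
Fire out after step 6
Initially T: 22, now '.': 29
Total burnt (originally-T cells now '.'): 21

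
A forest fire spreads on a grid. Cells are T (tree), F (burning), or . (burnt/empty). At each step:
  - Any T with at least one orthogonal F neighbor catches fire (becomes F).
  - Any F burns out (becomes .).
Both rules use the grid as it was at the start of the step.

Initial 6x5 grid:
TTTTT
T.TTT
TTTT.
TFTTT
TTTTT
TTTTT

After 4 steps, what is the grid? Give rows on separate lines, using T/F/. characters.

Step 1: 4 trees catch fire, 1 burn out
  TTTTT
  T.TTT
  TFTT.
  F.FTT
  TFTTT
  TTTTT
Step 2: 6 trees catch fire, 4 burn out
  TTTTT
  T.TTT
  F.FT.
  ...FT
  F.FTT
  TFTTT
Step 3: 7 trees catch fire, 6 burn out
  TTTTT
  F.FTT
  ...F.
  ....F
  ...FT
  F.FTT
Step 4: 5 trees catch fire, 7 burn out
  FTFTT
  ...FT
  .....
  .....
  ....F
  ...FT

FTFTT
...FT
.....
.....
....F
...FT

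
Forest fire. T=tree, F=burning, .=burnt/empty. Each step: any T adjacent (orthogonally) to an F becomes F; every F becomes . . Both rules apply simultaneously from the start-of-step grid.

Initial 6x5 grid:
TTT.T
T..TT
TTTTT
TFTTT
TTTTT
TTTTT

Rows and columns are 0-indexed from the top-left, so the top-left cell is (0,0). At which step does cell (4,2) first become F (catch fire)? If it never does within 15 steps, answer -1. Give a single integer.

Step 1: cell (4,2)='T' (+4 fires, +1 burnt)
Step 2: cell (4,2)='F' (+6 fires, +4 burnt)
  -> target ignites at step 2
Step 3: cell (4,2)='.' (+6 fires, +6 burnt)
Step 4: cell (4,2)='.' (+5 fires, +6 burnt)
Step 5: cell (4,2)='.' (+3 fires, +5 burnt)
Step 6: cell (4,2)='.' (+2 fires, +3 burnt)
Step 7: cell (4,2)='.' (+0 fires, +2 burnt)
  fire out at step 7

2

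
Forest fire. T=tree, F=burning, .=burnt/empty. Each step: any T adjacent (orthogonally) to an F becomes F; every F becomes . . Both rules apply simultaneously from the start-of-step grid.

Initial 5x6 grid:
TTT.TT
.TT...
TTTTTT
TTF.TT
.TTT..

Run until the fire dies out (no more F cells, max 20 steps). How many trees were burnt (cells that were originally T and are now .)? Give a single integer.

Step 1: +3 fires, +1 burnt (F count now 3)
Step 2: +6 fires, +3 burnt (F count now 6)
Step 3: +4 fires, +6 burnt (F count now 4)
Step 4: +3 fires, +4 burnt (F count now 3)
Step 5: +2 fires, +3 burnt (F count now 2)
Step 6: +0 fires, +2 burnt (F count now 0)
Fire out after step 6
Initially T: 20, now '.': 28
Total burnt (originally-T cells now '.'): 18

Answer: 18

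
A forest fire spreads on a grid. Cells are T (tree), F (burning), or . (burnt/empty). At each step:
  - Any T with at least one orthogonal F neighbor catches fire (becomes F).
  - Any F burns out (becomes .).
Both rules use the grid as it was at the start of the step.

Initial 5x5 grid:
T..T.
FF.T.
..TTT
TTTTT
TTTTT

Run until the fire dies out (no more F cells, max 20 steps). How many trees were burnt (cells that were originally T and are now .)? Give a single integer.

Step 1: +1 fires, +2 burnt (F count now 1)
Step 2: +0 fires, +1 burnt (F count now 0)
Fire out after step 2
Initially T: 16, now '.': 10
Total burnt (originally-T cells now '.'): 1

Answer: 1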